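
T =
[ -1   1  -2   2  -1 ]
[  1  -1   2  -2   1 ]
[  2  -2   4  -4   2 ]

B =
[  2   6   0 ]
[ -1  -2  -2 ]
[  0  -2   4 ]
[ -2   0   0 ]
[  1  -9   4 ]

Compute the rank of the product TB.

1

First compute TB:
[[ -8,   5, -14],
 [  8,  -5,  14],
 [ 16, -10,  28]]
Now row reduce the product.
R2 ← R2 + R1: [0, 0, 0]
R3 ← R3 + (2)·R1: [0, 0, 0]
1 nonzero row, so rank(TB) = 1.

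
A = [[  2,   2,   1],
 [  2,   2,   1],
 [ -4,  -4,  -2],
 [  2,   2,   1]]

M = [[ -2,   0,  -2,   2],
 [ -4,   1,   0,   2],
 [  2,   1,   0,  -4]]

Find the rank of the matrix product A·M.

First compute AM:
[[-10,   3,  -4,   4],
 [-10,   3,  -4,   4],
 [ 20,  -6,   8,  -8],
 [-10,   3,  -4,   4]]
Now row reduce the product.
R2 ← R2 − R1: [0, 0, 0, 0]
R3 ← R3 + (2)·R1: [0, 0, 0, 0]
R4 ← R4 − R1: [0, 0, 0, 0]
1 nonzero row, so rank(AM) = 1.

1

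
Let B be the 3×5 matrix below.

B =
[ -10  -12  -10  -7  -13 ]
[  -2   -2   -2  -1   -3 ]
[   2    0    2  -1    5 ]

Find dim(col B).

2

Row reduce to echelon form.
R2 ← R2 − (1/5)·R1: [0, 2/5, 0, 2/5, -2/5]
R3 ← R3 + (1/5)·R1: [0, -12/5, 0, -12/5, 12/5]
R3 ← R3 + (6)·R2: [0, 0, 0, 0, 0]
Echelon form has 2 nonzero rows, so rank(B) = 2.
The column space has dimension equal to the rank: 2.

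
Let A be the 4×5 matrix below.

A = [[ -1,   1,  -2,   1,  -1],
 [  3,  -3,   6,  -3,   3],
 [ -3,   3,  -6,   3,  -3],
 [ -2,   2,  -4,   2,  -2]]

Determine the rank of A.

1

Row reduce to echelon form.
R2 ← R2 + (3)·R1: [0, 0, 0, 0, 0]
R3 ← R3 − (3)·R1: [0, 0, 0, 0, 0]
R4 ← R4 − (2)·R1: [0, 0, 0, 0, 0]
Echelon form has 1 nonzero row, so rank(A) = 1.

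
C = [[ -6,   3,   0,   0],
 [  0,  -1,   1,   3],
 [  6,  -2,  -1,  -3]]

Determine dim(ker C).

2

Row reduce to echelon form.
R3 ← R3 + R1: [0, 1, -1, -3]
R3 ← R3 + R2: [0, 0, 0, 0]
2 nonzero rows, so rank(C) = 2.
C has 4 columns; by rank–nullity, nullity = 4 − 2 = 2.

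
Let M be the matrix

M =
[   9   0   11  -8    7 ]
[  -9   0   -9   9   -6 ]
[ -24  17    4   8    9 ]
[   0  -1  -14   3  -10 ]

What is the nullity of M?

Row reduce to echelon form.
R2 ← R2 + R1: [0, 0, 2, 1, 1]
R3 ← R3 + (8/3)·R1: [0, 17, 100/3, -40/3, 83/3]
Swap R2 ↔ R3
R4 ← R4 + (1/17)·R2: [0, 0, -614/51, 113/51, -427/51]
R4 ← R4 + (307/51)·R3: [0, 0, 0, 140/17, -40/17]
4 nonzero rows, so rank(M) = 4.
M has 5 columns; by rank–nullity, nullity = 5 − 4 = 1.

1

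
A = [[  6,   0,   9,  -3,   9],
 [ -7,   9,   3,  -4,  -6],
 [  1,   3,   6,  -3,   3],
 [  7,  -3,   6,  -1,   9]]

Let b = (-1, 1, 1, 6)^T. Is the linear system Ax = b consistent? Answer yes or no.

Row reduce the augmented matrix [A | b].
R2 ← R2 + (7/6)·R1: [0, 9, 27/2, -15/2, 9/2, -1/6]
R3 ← R3 − (1/6)·R1: [0, 3, 9/2, -5/2, 3/2, 7/6]
R4 ← R4 − (7/6)·R1: [0, -3, -9/2, 5/2, -3/2, 43/6]
R3 ← R3 − (1/3)·R2: [0, 0, 0, 0, 0, 11/9]
R4 ← R4 + (1/3)·R2: [0, 0, 0, 0, 0, 64/9]
R4 ← R4 − (64/11)·R3: [0, 0, 0, 0, 0, 0]
The echelon form has 3 nonzero rows; the last pivot sits in the augmented column, so rank(A) = 2 but rank([A|b]) = 3.
Since the ranks differ, the system is inconsistent.

no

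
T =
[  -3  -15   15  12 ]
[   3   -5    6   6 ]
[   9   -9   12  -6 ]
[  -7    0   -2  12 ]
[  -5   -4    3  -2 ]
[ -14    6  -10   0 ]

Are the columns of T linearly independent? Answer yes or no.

no

Row reduce T to echelon form.
R2 ← R2 + R1: [0, -20, 21, 18]
R3 ← R3 + (3)·R1: [0, -54, 57, 30]
R4 ← R4 − (7/3)·R1: [0, 35, -37, -16]
R5 ← R5 − (5/3)·R1: [0, 21, -22, -22]
R6 ← R6 − (14/3)·R1: [0, 76, -80, -56]
R3 ← R3 − (27/10)·R2: [0, 0, 3/10, -93/5]
R4 ← R4 + (7/4)·R2: [0, 0, -1/4, 31/2]
R5 ← R5 + (21/20)·R2: [0, 0, 1/20, -31/10]
R6 ← R6 + (19/5)·R2: [0, 0, -1/5, 62/5]
R4 ← R4 + (5/6)·R3: [0, 0, 0, 0]
R5 ← R5 − (1/6)·R3: [0, 0, 0, 0]
R6 ← R6 + (2/3)·R3: [0, 0, 0, 0]
3 pivots among 4 columns.
Only 3 < 4 pivot columns, so the columns are linearly dependent.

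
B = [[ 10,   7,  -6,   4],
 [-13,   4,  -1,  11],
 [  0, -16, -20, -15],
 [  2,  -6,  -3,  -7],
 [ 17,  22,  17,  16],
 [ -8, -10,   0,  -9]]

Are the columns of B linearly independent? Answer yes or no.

Row reduce B to echelon form.
R2 ← R2 + (13/10)·R1: [0, 131/10, -44/5, 81/5]
R4 ← R4 − (1/5)·R1: [0, -37/5, -9/5, -39/5]
R5 ← R5 − (17/10)·R1: [0, 101/10, 136/5, 46/5]
R6 ← R6 + (4/5)·R1: [0, -22/5, -24/5, -29/5]
R3 ← R3 + (160/131)·R2: [0, 0, -4028/131, 627/131]
R4 ← R4 + (74/131)·R2: [0, 0, -887/131, 177/131]
R5 ← R5 − (101/131)·R2: [0, 0, 4452/131, -431/131]
R6 ← R6 + (44/131)·R2: [0, 0, -1016/131, -47/131]
R4 ← R4 − (887/4028)·R3: [0, 0, 0, 63/212]
R5 ← R5 + (21/19)·R3: [0, 0, 0, 2]
R6 ← R6 − (254/1007)·R3: [0, 0, 0, -83/53]
R5 ← R5 − (424/63)·R4: [0, 0, 0, 0]
R6 ← R6 + (332/63)·R4: [0, 0, 0, 0]
4 pivots among 4 columns.
Every column is a pivot column, so the columns are linearly independent.

yes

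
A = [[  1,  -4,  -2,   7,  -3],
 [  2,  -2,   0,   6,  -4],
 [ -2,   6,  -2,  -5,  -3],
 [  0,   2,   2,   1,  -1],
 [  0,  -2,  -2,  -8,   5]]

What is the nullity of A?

0

Row reduce to echelon form.
R2 ← R2 − (2)·R1: [0, 6, 4, -8, 2]
R3 ← R3 + (2)·R1: [0, -2, -6, 9, -9]
R3 ← R3 + (1/3)·R2: [0, 0, -14/3, 19/3, -25/3]
R4 ← R4 − (1/3)·R2: [0, 0, 2/3, 11/3, -5/3]
R5 ← R5 + (1/3)·R2: [0, 0, -2/3, -32/3, 17/3]
R4 ← R4 + (1/7)·R3: [0, 0, 0, 32/7, -20/7]
R5 ← R5 − (1/7)·R3: [0, 0, 0, -81/7, 48/7]
R5 ← R5 + (81/32)·R4: [0, 0, 0, 0, -3/8]
5 nonzero rows, so rank(A) = 5.
A has 5 columns; by rank–nullity, nullity = 5 − 5 = 0.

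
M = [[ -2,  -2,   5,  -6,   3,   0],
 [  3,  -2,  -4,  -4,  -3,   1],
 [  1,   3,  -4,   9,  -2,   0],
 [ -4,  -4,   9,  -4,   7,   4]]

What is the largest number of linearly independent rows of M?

Row reduce to echelon form.
R2 ← R2 + (3/2)·R1: [0, -5, 7/2, -13, 3/2, 1]
R3 ← R3 + (1/2)·R1: [0, 2, -3/2, 6, -1/2, 0]
R4 ← R4 − (2)·R1: [0, 0, -1, 8, 1, 4]
R3 ← R3 + (2/5)·R2: [0, 0, -1/10, 4/5, 1/10, 2/5]
R4 ← R4 − (10)·R3: [0, 0, 0, 0, 0, 0]
Echelon form has 3 nonzero rows, so rank(M) = 3.
The rank gives the maximum number of linearly independent rows: 3.

3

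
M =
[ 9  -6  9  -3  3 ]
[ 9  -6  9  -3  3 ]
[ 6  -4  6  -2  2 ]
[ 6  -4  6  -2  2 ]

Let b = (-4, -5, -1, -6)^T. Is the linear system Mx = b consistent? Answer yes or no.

Row reduce the augmented matrix [M | b].
R2 ← R2 − R1: [0, 0, 0, 0, 0, -1]
R3 ← R3 − (2/3)·R1: [0, 0, 0, 0, 0, 5/3]
R4 ← R4 − (2/3)·R1: [0, 0, 0, 0, 0, -10/3]
R3 ← R3 + (5/3)·R2: [0, 0, 0, 0, 0, 0]
R4 ← R4 − (10/3)·R2: [0, 0, 0, 0, 0, 0]
The echelon form has 2 nonzero rows; the last pivot sits in the augmented column, so rank(M) = 1 but rank([M|b]) = 2.
Since the ranks differ, the system is inconsistent.

no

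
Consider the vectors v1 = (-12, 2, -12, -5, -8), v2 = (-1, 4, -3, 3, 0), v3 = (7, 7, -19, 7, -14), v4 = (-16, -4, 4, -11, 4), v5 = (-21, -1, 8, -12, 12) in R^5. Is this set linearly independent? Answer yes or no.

no

Form the matrix with these vectors as rows and row reduce.
R2 ← R2 − (1/12)·R1: [0, 23/6, -2, 41/12, 2/3]
R3 ← R3 + (7/12)·R1: [0, 49/6, -26, 49/12, -56/3]
R4 ← R4 − (4/3)·R1: [0, -20/3, 20, -13/3, 44/3]
R5 ← R5 − (7/4)·R1: [0, -9/2, 29, -13/4, 26]
R3 ← R3 − (49/23)·R2: [0, 0, -500/23, -147/46, -462/23]
R4 ← R4 + (40/23)·R2: [0, 0, 380/23, 37/23, 364/23]
R5 ← R5 + (27/23)·R2: [0, 0, 613/23, 35/46, 616/23]
R4 ← R4 + (19/25)·R3: [0, 0, 0, -41/50, 14/25]
R5 ← R5 + (613/500)·R3: [0, 0, 0, -3157/1000, 539/250]
R5 ← R5 − (77/20)·R4: [0, 0, 0, 0, 0]
4 nonzero rows, so the 5 vectors span a space of dimension 4.
Since 4 < 5, the vectors are linearly dependent.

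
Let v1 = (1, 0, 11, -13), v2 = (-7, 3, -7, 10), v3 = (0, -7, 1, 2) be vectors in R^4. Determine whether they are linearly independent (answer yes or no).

yes

Form the matrix with these vectors as rows and row reduce.
R2 ← R2 + (7)·R1: [0, 3, 70, -81]
R3 ← R3 + (7/3)·R2: [0, 0, 493/3, -187]
3 nonzero rows, so the 3 vectors span a space of dimension 3.
Since 3 = 3, the vectors are linearly independent.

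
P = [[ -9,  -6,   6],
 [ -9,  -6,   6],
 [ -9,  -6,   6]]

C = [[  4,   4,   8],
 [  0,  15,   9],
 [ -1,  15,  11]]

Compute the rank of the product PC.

1

First compute PC:
[[-42, -36, -60],
 [-42, -36, -60],
 [-42, -36, -60]]
Now row reduce the product.
R2 ← R2 − R1: [0, 0, 0]
R3 ← R3 − R1: [0, 0, 0]
1 nonzero row, so rank(PC) = 1.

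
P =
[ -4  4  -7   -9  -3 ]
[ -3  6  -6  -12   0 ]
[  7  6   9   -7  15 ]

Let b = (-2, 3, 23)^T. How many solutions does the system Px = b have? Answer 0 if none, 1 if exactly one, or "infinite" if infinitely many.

Row reduce the augmented matrix [P | b].
R2 ← R2 − (3/4)·R1: [0, 3, -3/4, -21/4, 9/4, 9/2]
R3 ← R3 + (7/4)·R1: [0, 13, -13/4, -91/4, 39/4, 39/2]
R3 ← R3 − (13/3)·R2: [0, 0, 0, 0, 0, 0]
The echelon form has 2 nonzero rows, and every pivot lies in the first 5 columns, so rank(P) = rank([P|b]) = 2.
The system is consistent.
rank = 2 < 5 unknowns, so there are infinitely many solutions.

infinite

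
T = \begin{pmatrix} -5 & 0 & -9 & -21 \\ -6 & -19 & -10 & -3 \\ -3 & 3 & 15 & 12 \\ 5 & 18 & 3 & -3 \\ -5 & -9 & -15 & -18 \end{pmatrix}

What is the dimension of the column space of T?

Row reduce to echelon form.
R2 ← R2 − (6/5)·R1: [0, -19, 4/5, 111/5]
R3 ← R3 − (3/5)·R1: [0, 3, 102/5, 123/5]
R4 ← R4 + R1: [0, 18, -6, -24]
R5 ← R5 − R1: [0, -9, -6, 3]
R3 ← R3 + (3/19)·R2: [0, 0, 390/19, 534/19]
R4 ← R4 + (18/19)·R2: [0, 0, -498/95, -282/95]
R5 ← R5 − (9/19)·R2: [0, 0, -606/95, -714/95]
R4 ← R4 + (83/325)·R3: [0, 0, 0, 1368/325]
R5 ← R5 + (101/325)·R3: [0, 0, 0, 396/325]
R5 ← R5 − (11/38)·R4: [0, 0, 0, 0]
Echelon form has 4 nonzero rows, so rank(T) = 4.
The column space has dimension equal to the rank: 4.

4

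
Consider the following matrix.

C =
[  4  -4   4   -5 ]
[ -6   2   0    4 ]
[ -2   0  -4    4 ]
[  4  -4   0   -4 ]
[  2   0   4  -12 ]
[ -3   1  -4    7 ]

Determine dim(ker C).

Row reduce to echelon form.
R2 ← R2 + (3/2)·R1: [0, -4, 6, -7/2]
R3 ← R3 + (1/2)·R1: [0, -2, -2, 3/2]
R4 ← R4 − R1: [0, 0, -4, 1]
R5 ← R5 − (1/2)·R1: [0, 2, 2, -19/2]
R6 ← R6 + (3/4)·R1: [0, -2, -1, 13/4]
R3 ← R3 − (1/2)·R2: [0, 0, -5, 13/4]
R5 ← R5 + (1/2)·R2: [0, 0, 5, -45/4]
R6 ← R6 − (1/2)·R2: [0, 0, -4, 5]
R4 ← R4 − (4/5)·R3: [0, 0, 0, -8/5]
R5 ← R5 + R3: [0, 0, 0, -8]
R6 ← R6 − (4/5)·R3: [0, 0, 0, 12/5]
R5 ← R5 − (5)·R4: [0, 0, 0, 0]
R6 ← R6 + (3/2)·R4: [0, 0, 0, 0]
4 nonzero rows, so rank(C) = 4.
C has 4 columns; by rank–nullity, nullity = 4 − 4 = 0.

0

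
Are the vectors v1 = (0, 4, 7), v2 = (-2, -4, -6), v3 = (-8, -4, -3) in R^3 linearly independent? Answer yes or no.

no

Form the matrix with these vectors as rows and row reduce.
Swap R1 ↔ R2
R3 ← R3 − (4)·R1: [0, 12, 21]
R3 ← R3 − (3)·R2: [0, 0, 0]
2 nonzero rows, so the 3 vectors span a space of dimension 2.
Since 2 < 3, the vectors are linearly dependent.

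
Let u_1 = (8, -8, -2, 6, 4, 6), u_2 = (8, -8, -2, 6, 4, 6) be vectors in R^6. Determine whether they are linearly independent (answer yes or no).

no

Form the matrix with these vectors as rows and row reduce.
R2 ← R2 − R1: [0, 0, 0, 0, 0, 0]
1 nonzero row, so the 2 vectors span a space of dimension 1.
Since 1 < 2, the vectors are linearly dependent.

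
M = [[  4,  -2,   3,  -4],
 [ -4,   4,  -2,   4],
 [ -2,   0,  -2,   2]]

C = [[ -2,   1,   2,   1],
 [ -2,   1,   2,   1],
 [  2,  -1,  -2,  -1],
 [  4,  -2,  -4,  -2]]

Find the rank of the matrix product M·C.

First compute MC:
[[-14,   7,  14,   7],
 [ 12,  -6, -12,  -6],
 [  8,  -4,  -8,  -4]]
Now row reduce the product.
R2 ← R2 + (6/7)·R1: [0, 0, 0, 0]
R3 ← R3 + (4/7)·R1: [0, 0, 0, 0]
1 nonzero row, so rank(MC) = 1.

1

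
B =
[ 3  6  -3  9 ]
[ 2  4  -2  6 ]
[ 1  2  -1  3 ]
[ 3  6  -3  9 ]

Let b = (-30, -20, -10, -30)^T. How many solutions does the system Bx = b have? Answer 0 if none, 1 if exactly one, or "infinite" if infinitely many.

Row reduce the augmented matrix [B | b].
R2 ← R2 − (2/3)·R1: [0, 0, 0, 0, 0]
R3 ← R3 − (1/3)·R1: [0, 0, 0, 0, 0]
R4 ← R4 − R1: [0, 0, 0, 0, 0]
The echelon form has 1 nonzero rows, and every pivot lies in the first 4 columns, so rank(B) = rank([B|b]) = 1.
The system is consistent.
rank = 1 < 4 unknowns, so there are infinitely many solutions.

infinite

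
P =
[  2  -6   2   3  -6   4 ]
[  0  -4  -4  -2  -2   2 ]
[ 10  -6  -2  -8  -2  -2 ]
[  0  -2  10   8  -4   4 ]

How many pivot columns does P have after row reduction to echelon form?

Row reduce to echelon form.
R3 ← R3 − (5)·R1: [0, 24, -12, -23, 28, -22]
R3 ← R3 + (6)·R2: [0, 0, -36, -35, 16, -10]
R4 ← R4 − (1/2)·R2: [0, 0, 12, 9, -3, 3]
R4 ← R4 + (1/3)·R3: [0, 0, 0, -8/3, 7/3, -1/3]
Echelon form has 4 nonzero rows, so rank(P) = 4.
Each nonzero row contributes one pivot column: 4 pivot columns.

4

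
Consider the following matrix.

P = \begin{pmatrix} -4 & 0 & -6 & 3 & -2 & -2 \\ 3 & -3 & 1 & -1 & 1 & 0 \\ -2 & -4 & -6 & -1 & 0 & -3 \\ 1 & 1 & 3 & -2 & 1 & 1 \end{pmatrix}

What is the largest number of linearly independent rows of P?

Row reduce to echelon form.
R2 ← R2 + (3/4)·R1: [0, -3, -7/2, 5/4, -1/2, -3/2]
R3 ← R3 − (1/2)·R1: [0, -4, -3, -5/2, 1, -2]
R4 ← R4 + (1/4)·R1: [0, 1, 3/2, -5/4, 1/2, 1/2]
R3 ← R3 − (4/3)·R2: [0, 0, 5/3, -25/6, 5/3, 0]
R4 ← R4 + (1/3)·R2: [0, 0, 1/3, -5/6, 1/3, 0]
R4 ← R4 − (1/5)·R3: [0, 0, 0, 0, 0, 0]
Echelon form has 3 nonzero rows, so rank(P) = 3.
The rank gives the maximum number of linearly independent rows: 3.

3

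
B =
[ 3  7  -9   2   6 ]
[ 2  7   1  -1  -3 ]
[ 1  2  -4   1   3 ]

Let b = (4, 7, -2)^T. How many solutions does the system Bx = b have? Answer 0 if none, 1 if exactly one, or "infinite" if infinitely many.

Row reduce the augmented matrix [B | b].
R2 ← R2 − (2/3)·R1: [0, 7/3, 7, -7/3, -7, 13/3]
R3 ← R3 − (1/3)·R1: [0, -1/3, -1, 1/3, 1, -10/3]
R3 ← R3 + (1/7)·R2: [0, 0, 0, 0, 0, -19/7]
The echelon form has 3 nonzero rows; the last pivot sits in the augmented column, so rank(B) = 2 but rank([B|b]) = 3.
Since the ranks differ, the system is inconsistent.
It has no solutions.

0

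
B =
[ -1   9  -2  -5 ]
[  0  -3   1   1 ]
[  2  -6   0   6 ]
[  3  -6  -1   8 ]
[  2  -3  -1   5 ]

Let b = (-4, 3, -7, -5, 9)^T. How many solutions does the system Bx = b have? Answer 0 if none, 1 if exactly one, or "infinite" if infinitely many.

0

Row reduce the augmented matrix [B | b].
R3 ← R3 + (2)·R1: [0, 12, -4, -4, -15]
R4 ← R4 + (3)·R1: [0, 21, -7, -7, -17]
R5 ← R5 + (2)·R1: [0, 15, -5, -5, 1]
R3 ← R3 + (4)·R2: [0, 0, 0, 0, -3]
R4 ← R4 + (7)·R2: [0, 0, 0, 0, 4]
R5 ← R5 + (5)·R2: [0, 0, 0, 0, 16]
R4 ← R4 + (4/3)·R3: [0, 0, 0, 0, 0]
R5 ← R5 + (16/3)·R3: [0, 0, 0, 0, 0]
The echelon form has 3 nonzero rows; the last pivot sits in the augmented column, so rank(B) = 2 but rank([B|b]) = 3.
Since the ranks differ, the system is inconsistent.
It has no solutions.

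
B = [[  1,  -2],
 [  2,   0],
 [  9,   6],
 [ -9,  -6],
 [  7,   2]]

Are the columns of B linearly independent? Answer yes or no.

Row reduce B to echelon form.
R2 ← R2 − (2)·R1: [0, 4]
R3 ← R3 − (9)·R1: [0, 24]
R4 ← R4 + (9)·R1: [0, -24]
R5 ← R5 − (7)·R1: [0, 16]
R3 ← R3 − (6)·R2: [0, 0]
R4 ← R4 + (6)·R2: [0, 0]
R5 ← R5 − (4)·R2: [0, 0]
2 pivots among 2 columns.
Every column is a pivot column, so the columns are linearly independent.

yes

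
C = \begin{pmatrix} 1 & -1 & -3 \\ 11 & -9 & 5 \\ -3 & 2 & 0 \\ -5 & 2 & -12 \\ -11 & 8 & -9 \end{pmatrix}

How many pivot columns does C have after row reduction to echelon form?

3

Row reduce to echelon form.
R2 ← R2 − (11)·R1: [0, 2, 38]
R3 ← R3 + (3)·R1: [0, -1, -9]
R4 ← R4 + (5)·R1: [0, -3, -27]
R5 ← R5 + (11)·R1: [0, -3, -42]
R3 ← R3 + (1/2)·R2: [0, 0, 10]
R4 ← R4 + (3/2)·R2: [0, 0, 30]
R5 ← R5 + (3/2)·R2: [0, 0, 15]
R4 ← R4 − (3)·R3: [0, 0, 0]
R5 ← R5 − (3/2)·R3: [0, 0, 0]
Echelon form has 3 nonzero rows, so rank(C) = 3.
Each nonzero row contributes one pivot column: 3 pivot columns.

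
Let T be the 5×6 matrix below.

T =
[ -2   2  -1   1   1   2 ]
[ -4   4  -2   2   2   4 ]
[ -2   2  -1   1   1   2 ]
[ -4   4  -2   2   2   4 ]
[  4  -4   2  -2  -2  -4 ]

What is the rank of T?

Row reduce to echelon form.
R2 ← R2 − (2)·R1: [0, 0, 0, 0, 0, 0]
R3 ← R3 − R1: [0, 0, 0, 0, 0, 0]
R4 ← R4 − (2)·R1: [0, 0, 0, 0, 0, 0]
R5 ← R5 + (2)·R1: [0, 0, 0, 0, 0, 0]
Echelon form has 1 nonzero row, so rank(T) = 1.

1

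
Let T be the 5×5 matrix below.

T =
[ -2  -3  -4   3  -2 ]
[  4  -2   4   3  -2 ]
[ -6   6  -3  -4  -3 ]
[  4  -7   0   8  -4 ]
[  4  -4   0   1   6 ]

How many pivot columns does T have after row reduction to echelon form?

4

Row reduce to echelon form.
R2 ← R2 + (2)·R1: [0, -8, -4, 9, -6]
R3 ← R3 − (3)·R1: [0, 15, 9, -13, 3]
R4 ← R4 + (2)·R1: [0, -13, -8, 14, -8]
R5 ← R5 + (2)·R1: [0, -10, -8, 7, 2]
R3 ← R3 + (15/8)·R2: [0, 0, 3/2, 31/8, -33/4]
R4 ← R4 − (13/8)·R2: [0, 0, -3/2, -5/8, 7/4]
R5 ← R5 − (5/4)·R2: [0, 0, -3, -17/4, 19/2]
R4 ← R4 + R3: [0, 0, 0, 13/4, -13/2]
R5 ← R5 + (2)·R3: [0, 0, 0, 7/2, -7]
R5 ← R5 − (14/13)·R4: [0, 0, 0, 0, 0]
Echelon form has 4 nonzero rows, so rank(T) = 4.
Each nonzero row contributes one pivot column: 4 pivot columns.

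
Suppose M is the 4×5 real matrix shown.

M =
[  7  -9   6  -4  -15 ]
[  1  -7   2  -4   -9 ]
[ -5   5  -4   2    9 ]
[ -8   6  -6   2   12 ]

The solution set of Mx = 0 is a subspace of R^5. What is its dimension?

Row reduce to echelon form.
R2 ← R2 − (1/7)·R1: [0, -40/7, 8/7, -24/7, -48/7]
R3 ← R3 + (5/7)·R1: [0, -10/7, 2/7, -6/7, -12/7]
R4 ← R4 + (8/7)·R1: [0, -30/7, 6/7, -18/7, -36/7]
R3 ← R3 − (1/4)·R2: [0, 0, 0, 0, 0]
R4 ← R4 − (3/4)·R2: [0, 0, 0, 0, 0]
2 nonzero rows, so rank(M) = 2.
M has 5 columns; by rank–nullity, nullity = 5 − 2 = 3.

3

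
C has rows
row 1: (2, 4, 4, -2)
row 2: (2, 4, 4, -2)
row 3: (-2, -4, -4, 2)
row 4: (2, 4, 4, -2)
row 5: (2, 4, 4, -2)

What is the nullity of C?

Row reduce to echelon form.
R2 ← R2 − R1: [0, 0, 0, 0]
R3 ← R3 + R1: [0, 0, 0, 0]
R4 ← R4 − R1: [0, 0, 0, 0]
R5 ← R5 − R1: [0, 0, 0, 0]
1 nonzero row, so rank(C) = 1.
C has 4 columns; by rank–nullity, nullity = 4 − 1 = 3.

3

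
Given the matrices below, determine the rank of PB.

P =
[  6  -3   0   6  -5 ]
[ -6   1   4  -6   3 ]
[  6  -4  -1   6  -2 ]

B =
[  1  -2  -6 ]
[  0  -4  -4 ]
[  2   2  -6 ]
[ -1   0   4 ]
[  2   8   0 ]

2

First compute PB:
[[-10, -40,   0],
 [ 14,  40, -16],
 [ -6, -14,  10]]
Now row reduce the product.
R2 ← R2 + (7/5)·R1: [0, -16, -16]
R3 ← R3 − (3/5)·R1: [0, 10, 10]
R3 ← R3 + (5/8)·R2: [0, 0, 0]
2 nonzero rows, so rank(PB) = 2.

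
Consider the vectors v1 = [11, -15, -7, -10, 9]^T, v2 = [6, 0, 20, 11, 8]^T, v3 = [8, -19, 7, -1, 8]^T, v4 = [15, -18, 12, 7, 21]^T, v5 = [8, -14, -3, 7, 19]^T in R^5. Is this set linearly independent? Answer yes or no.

no

Form the matrix with these vectors as rows and row reduce.
R2 ← R2 − (6/11)·R1: [0, 90/11, 262/11, 181/11, 34/11]
R3 ← R3 − (8/11)·R1: [0, -89/11, 133/11, 69/11, 16/11]
R4 ← R4 − (15/11)·R1: [0, 27/11, 237/11, 227/11, 96/11]
R5 ← R5 − (8/11)·R1: [0, -34/11, 23/11, 157/11, 137/11]
R3 ← R3 + (89/90)·R2: [0, 0, 1604/45, 2029/90, 203/45]
R4 ← R4 − (3/10)·R2: [0, 0, 72/5, 157/10, 39/5]
R5 ← R5 + (17/45)·R2: [0, 0, 499/45, 922/45, 613/45]
R4 ← R4 − (162/401)·R3: [0, 0, 0, 5287/802, 2397/401]
R5 ← R5 − (499/1604)·R3: [0, 0, 0, 43229/3208, 19599/1604]
R5 ← R5 − (139/68)·R4: [0, 0, 0, 0, 0]
4 nonzero rows, so the 5 vectors span a space of dimension 4.
Since 4 < 5, the vectors are linearly dependent.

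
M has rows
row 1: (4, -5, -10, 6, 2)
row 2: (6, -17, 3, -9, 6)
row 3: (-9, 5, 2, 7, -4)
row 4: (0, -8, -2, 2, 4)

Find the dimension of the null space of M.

Row reduce to echelon form.
R2 ← R2 − (3/2)·R1: [0, -19/2, 18, -18, 3]
R3 ← R3 + (9/4)·R1: [0, -25/4, -41/2, 41/2, 1/2]
R3 ← R3 − (25/38)·R2: [0, 0, -1229/38, 1229/38, -28/19]
R4 ← R4 − (16/19)·R2: [0, 0, -326/19, 326/19, 28/19]
R4 ← R4 − (652/1229)·R3: [0, 0, 0, 0, 2772/1229]
4 nonzero rows, so rank(M) = 4.
M has 5 columns; by rank–nullity, nullity = 5 − 4 = 1.

1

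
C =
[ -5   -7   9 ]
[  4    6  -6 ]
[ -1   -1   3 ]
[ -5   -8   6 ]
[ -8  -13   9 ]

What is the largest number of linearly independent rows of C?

Row reduce to echelon form.
R2 ← R2 + (4/5)·R1: [0, 2/5, 6/5]
R3 ← R3 − (1/5)·R1: [0, 2/5, 6/5]
R4 ← R4 − R1: [0, -1, -3]
R5 ← R5 − (8/5)·R1: [0, -9/5, -27/5]
R3 ← R3 − R2: [0, 0, 0]
R4 ← R4 + (5/2)·R2: [0, 0, 0]
R5 ← R5 + (9/2)·R2: [0, 0, 0]
Echelon form has 2 nonzero rows, so rank(C) = 2.
The rank gives the maximum number of linearly independent rows: 2.

2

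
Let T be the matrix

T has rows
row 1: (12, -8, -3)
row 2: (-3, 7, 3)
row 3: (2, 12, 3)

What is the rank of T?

Row reduce to echelon form.
R2 ← R2 + (1/4)·R1: [0, 5, 9/4]
R3 ← R3 − (1/6)·R1: [0, 40/3, 7/2]
R3 ← R3 − (8/3)·R2: [0, 0, -5/2]
Echelon form has 3 nonzero rows, so rank(T) = 3.

3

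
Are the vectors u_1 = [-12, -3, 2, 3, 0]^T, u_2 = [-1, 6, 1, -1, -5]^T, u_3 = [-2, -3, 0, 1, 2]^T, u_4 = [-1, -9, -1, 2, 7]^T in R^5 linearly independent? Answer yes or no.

Form the matrix with these vectors as rows and row reduce.
R2 ← R2 − (1/12)·R1: [0, 25/4, 5/6, -5/4, -5]
R3 ← R3 − (1/6)·R1: [0, -5/2, -1/3, 1/2, 2]
R4 ← R4 − (1/12)·R1: [0, -35/4, -7/6, 7/4, 7]
R3 ← R3 + (2/5)·R2: [0, 0, 0, 0, 0]
R4 ← R4 + (7/5)·R2: [0, 0, 0, 0, 0]
2 nonzero rows, so the 4 vectors span a space of dimension 2.
Since 2 < 4, the vectors are linearly dependent.

no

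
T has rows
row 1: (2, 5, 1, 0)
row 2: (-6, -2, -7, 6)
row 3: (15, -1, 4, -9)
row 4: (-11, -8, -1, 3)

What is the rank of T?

3

Row reduce to echelon form.
R2 ← R2 + (3)·R1: [0, 13, -4, 6]
R3 ← R3 − (15/2)·R1: [0, -77/2, -7/2, -9]
R4 ← R4 + (11/2)·R1: [0, 39/2, 9/2, 3]
R3 ← R3 + (77/26)·R2: [0, 0, -399/26, 114/13]
R4 ← R4 − (3/2)·R2: [0, 0, 21/2, -6]
R4 ← R4 + (13/19)·R3: [0, 0, 0, 0]
Echelon form has 3 nonzero rows, so rank(T) = 3.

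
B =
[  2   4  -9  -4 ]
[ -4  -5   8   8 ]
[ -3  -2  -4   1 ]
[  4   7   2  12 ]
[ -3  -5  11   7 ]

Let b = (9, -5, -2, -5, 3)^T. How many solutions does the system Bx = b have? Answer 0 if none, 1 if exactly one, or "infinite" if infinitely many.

Row reduce the augmented matrix [B | b].
R2 ← R2 + (2)·R1: [0, 3, -10, 0, 13]
R3 ← R3 + (3/2)·R1: [0, 4, -35/2, -5, 23/2]
R4 ← R4 − (2)·R1: [0, -1, 20, 20, -23]
R5 ← R5 + (3/2)·R1: [0, 1, -5/2, 1, 33/2]
R3 ← R3 − (4/3)·R2: [0, 0, -25/6, -5, -35/6]
R4 ← R4 + (1/3)·R2: [0, 0, 50/3, 20, -56/3]
R5 ← R5 − (1/3)·R2: [0, 0, 5/6, 1, 73/6]
R4 ← R4 + (4)·R3: [0, 0, 0, 0, -42]
R5 ← R5 + (1/5)·R3: [0, 0, 0, 0, 11]
R5 ← R5 + (11/42)·R4: [0, 0, 0, 0, 0]
The echelon form has 4 nonzero rows; the last pivot sits in the augmented column, so rank(B) = 3 but rank([B|b]) = 4.
Since the ranks differ, the system is inconsistent.
It has no solutions.

0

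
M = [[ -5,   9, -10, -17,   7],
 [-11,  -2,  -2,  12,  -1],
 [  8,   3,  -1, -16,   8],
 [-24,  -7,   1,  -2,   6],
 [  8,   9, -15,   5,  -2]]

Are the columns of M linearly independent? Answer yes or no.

Row reduce M to echelon form.
R2 ← R2 − (11/5)·R1: [0, -109/5, 20, 247/5, -82/5]
R3 ← R3 + (8/5)·R1: [0, 87/5, -17, -216/5, 96/5]
R4 ← R4 − (24/5)·R1: [0, -251/5, 49, 398/5, -138/5]
R5 ← R5 + (8/5)·R1: [0, 117/5, -31, -111/5, 46/5]
R3 ← R3 + (87/109)·R2: [0, 0, -113/109, -411/109, 666/109]
R4 ← R4 − (251/109)·R2: [0, 0, 321/109, -3723/109, 1108/109]
R5 ← R5 + (117/109)·R2: [0, 0, -1039/109, 3360/109, -916/109]
R4 ← R4 + (321/113)·R3: [0, 0, 0, -5070/113, 3110/113]
R5 ← R5 − (1039/113)·R3: [0, 0, 0, 7401/113, -7298/113]
R5 ← R5 + (2467/1690)·R4: [0, 0, 0, 0, -4125/169]
5 pivots among 5 columns.
Every column is a pivot column, so the columns are linearly independent.

yes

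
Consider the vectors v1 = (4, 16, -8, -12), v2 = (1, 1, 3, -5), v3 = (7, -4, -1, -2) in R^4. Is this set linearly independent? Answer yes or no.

Form the matrix with these vectors as rows and row reduce.
R2 ← R2 − (1/4)·R1: [0, -3, 5, -2]
R3 ← R3 − (7/4)·R1: [0, -32, 13, 19]
R3 ← R3 − (32/3)·R2: [0, 0, -121/3, 121/3]
3 nonzero rows, so the 3 vectors span a space of dimension 3.
Since 3 = 3, the vectors are linearly independent.

yes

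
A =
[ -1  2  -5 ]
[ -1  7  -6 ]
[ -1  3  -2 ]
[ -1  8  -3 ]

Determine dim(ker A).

Row reduce to echelon form.
R2 ← R2 − R1: [0, 5, -1]
R3 ← R3 − R1: [0, 1, 3]
R4 ← R4 − R1: [0, 6, 2]
R3 ← R3 − (1/5)·R2: [0, 0, 16/5]
R4 ← R4 − (6/5)·R2: [0, 0, 16/5]
R4 ← R4 − R3: [0, 0, 0]
3 nonzero rows, so rank(A) = 3.
A has 3 columns; by rank–nullity, nullity = 3 − 3 = 0.

0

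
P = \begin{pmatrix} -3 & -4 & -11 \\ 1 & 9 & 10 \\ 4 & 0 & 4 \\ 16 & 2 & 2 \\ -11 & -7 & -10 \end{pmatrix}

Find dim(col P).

3

Row reduce to echelon form.
R2 ← R2 + (1/3)·R1: [0, 23/3, 19/3]
R3 ← R3 + (4/3)·R1: [0, -16/3, -32/3]
R4 ← R4 + (16/3)·R1: [0, -58/3, -170/3]
R5 ← R5 − (11/3)·R1: [0, 23/3, 91/3]
R3 ← R3 + (16/23)·R2: [0, 0, -144/23]
R4 ← R4 + (58/23)·R2: [0, 0, -936/23]
R5 ← R5 − R2: [0, 0, 24]
R4 ← R4 − (13/2)·R3: [0, 0, 0]
R5 ← R5 + (23/6)·R3: [0, 0, 0]
Echelon form has 3 nonzero rows, so rank(P) = 3.
The column space has dimension equal to the rank: 3.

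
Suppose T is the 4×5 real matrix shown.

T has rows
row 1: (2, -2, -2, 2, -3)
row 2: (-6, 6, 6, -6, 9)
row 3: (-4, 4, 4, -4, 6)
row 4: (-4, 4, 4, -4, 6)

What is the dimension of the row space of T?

1

Row reduce to echelon form.
R2 ← R2 + (3)·R1: [0, 0, 0, 0, 0]
R3 ← R3 + (2)·R1: [0, 0, 0, 0, 0]
R4 ← R4 + (2)·R1: [0, 0, 0, 0, 0]
Echelon form has 1 nonzero row, so rank(T) = 1.
The row space has dimension equal to the rank: 1.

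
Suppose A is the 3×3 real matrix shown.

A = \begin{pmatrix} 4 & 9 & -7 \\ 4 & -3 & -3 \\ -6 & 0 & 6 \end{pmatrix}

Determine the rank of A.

Row reduce to echelon form.
R2 ← R2 − R1: [0, -12, 4]
R3 ← R3 + (3/2)·R1: [0, 27/2, -9/2]
R3 ← R3 + (9/8)·R2: [0, 0, 0]
Echelon form has 2 nonzero rows, so rank(A) = 2.

2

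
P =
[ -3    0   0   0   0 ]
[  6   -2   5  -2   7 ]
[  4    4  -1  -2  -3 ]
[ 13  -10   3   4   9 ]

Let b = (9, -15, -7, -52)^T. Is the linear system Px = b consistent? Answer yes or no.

Row reduce the augmented matrix [P | b].
R2 ← R2 + (2)·R1: [0, -2, 5, -2, 7, 3]
R3 ← R3 + (4/3)·R1: [0, 4, -1, -2, -3, 5]
R4 ← R4 + (13/3)·R1: [0, -10, 3, 4, 9, -13]
R3 ← R3 + (2)·R2: [0, 0, 9, -6, 11, 11]
R4 ← R4 − (5)·R2: [0, 0, -22, 14, -26, -28]
R4 ← R4 + (22/9)·R3: [0, 0, 0, -2/3, 8/9, -10/9]
The echelon form has 4 nonzero rows, and every pivot lies in the first 5 columns, so rank(P) = rank([P|b]) = 4.
The system is consistent.

yes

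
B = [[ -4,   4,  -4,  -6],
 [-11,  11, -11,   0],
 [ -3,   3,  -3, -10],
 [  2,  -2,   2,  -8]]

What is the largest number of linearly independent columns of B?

Row reduce to echelon form.
R2 ← R2 − (11/4)·R1: [0, 0, 0, 33/2]
R3 ← R3 − (3/4)·R1: [0, 0, 0, -11/2]
R4 ← R4 + (1/2)·R1: [0, 0, 0, -11]
R3 ← R3 + (1/3)·R2: [0, 0, 0, 0]
R4 ← R4 + (2/3)·R2: [0, 0, 0, 0]
Echelon form has 2 nonzero rows, so rank(B) = 2.
The rank gives the maximum number of linearly independent columns: 2.

2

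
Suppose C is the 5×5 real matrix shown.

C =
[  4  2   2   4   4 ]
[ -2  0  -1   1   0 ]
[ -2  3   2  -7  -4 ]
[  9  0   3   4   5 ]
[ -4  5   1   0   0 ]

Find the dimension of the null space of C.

Row reduce to echelon form.
R2 ← R2 + (1/2)·R1: [0, 1, 0, 3, 2]
R3 ← R3 + (1/2)·R1: [0, 4, 3, -5, -2]
R4 ← R4 − (9/4)·R1: [0, -9/2, -3/2, -5, -4]
R5 ← R5 + R1: [0, 7, 3, 4, 4]
R3 ← R3 − (4)·R2: [0, 0, 3, -17, -10]
R4 ← R4 + (9/2)·R2: [0, 0, -3/2, 17/2, 5]
R5 ← R5 − (7)·R2: [0, 0, 3, -17, -10]
R4 ← R4 + (1/2)·R3: [0, 0, 0, 0, 0]
R5 ← R5 − R3: [0, 0, 0, 0, 0]
3 nonzero rows, so rank(C) = 3.
C has 5 columns; by rank–nullity, nullity = 5 − 3 = 2.

2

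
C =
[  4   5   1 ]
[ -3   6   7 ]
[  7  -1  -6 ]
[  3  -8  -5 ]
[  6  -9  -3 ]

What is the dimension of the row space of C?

Row reduce to echelon form.
R2 ← R2 + (3/4)·R1: [0, 39/4, 31/4]
R3 ← R3 − (7/4)·R1: [0, -39/4, -31/4]
R4 ← R4 − (3/4)·R1: [0, -47/4, -23/4]
R5 ← R5 − (3/2)·R1: [0, -33/2, -9/2]
R3 ← R3 + R2: [0, 0, 0]
R4 ← R4 + (47/39)·R2: [0, 0, 140/39]
R5 ← R5 + (22/13)·R2: [0, 0, 112/13]
Swap R3 ↔ R4
R5 ← R5 − (12/5)·R3: [0, 0, 0]
Echelon form has 3 nonzero rows, so rank(C) = 3.
The row space has dimension equal to the rank: 3.

3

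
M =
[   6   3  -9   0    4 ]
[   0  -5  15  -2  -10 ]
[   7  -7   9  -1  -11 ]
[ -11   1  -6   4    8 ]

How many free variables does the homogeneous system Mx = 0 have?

1

Row reduce to echelon form.
R3 ← R3 − (7/6)·R1: [0, -21/2, 39/2, -1, -47/3]
R4 ← R4 + (11/6)·R1: [0, 13/2, -45/2, 4, 46/3]
R3 ← R3 − (21/10)·R2: [0, 0, -12, 16/5, 16/3]
R4 ← R4 + (13/10)·R2: [0, 0, -3, 7/5, 7/3]
R4 ← R4 − (1/4)·R3: [0, 0, 0, 3/5, 1]
4 nonzero rows, so rank(M) = 4.
M has 5 columns; by rank–nullity, nullity = 5 − 4 = 1.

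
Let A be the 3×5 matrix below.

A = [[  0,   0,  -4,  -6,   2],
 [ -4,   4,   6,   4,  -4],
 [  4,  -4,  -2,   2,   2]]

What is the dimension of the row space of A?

Row reduce to echelon form.
Swap R1 ↔ R2
R3 ← R3 + R1: [0, 0, 4, 6, -2]
R3 ← R3 + R2: [0, 0, 0, 0, 0]
Echelon form has 2 nonzero rows, so rank(A) = 2.
The row space has dimension equal to the rank: 2.

2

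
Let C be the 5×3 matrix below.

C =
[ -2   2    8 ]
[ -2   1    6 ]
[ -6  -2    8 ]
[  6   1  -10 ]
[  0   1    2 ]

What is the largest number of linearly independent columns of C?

Row reduce to echelon form.
R2 ← R2 − R1: [0, -1, -2]
R3 ← R3 − (3)·R1: [0, -8, -16]
R4 ← R4 + (3)·R1: [0, 7, 14]
R3 ← R3 − (8)·R2: [0, 0, 0]
R4 ← R4 + (7)·R2: [0, 0, 0]
R5 ← R5 + R2: [0, 0, 0]
Echelon form has 2 nonzero rows, so rank(C) = 2.
The rank gives the maximum number of linearly independent columns: 2.

2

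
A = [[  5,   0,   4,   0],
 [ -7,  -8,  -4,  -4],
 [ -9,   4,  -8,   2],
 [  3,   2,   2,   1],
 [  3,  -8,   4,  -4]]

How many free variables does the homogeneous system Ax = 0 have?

2

Row reduce to echelon form.
R2 ← R2 + (7/5)·R1: [0, -8, 8/5, -4]
R3 ← R3 + (9/5)·R1: [0, 4, -4/5, 2]
R4 ← R4 − (3/5)·R1: [0, 2, -2/5, 1]
R5 ← R5 − (3/5)·R1: [0, -8, 8/5, -4]
R3 ← R3 + (1/2)·R2: [0, 0, 0, 0]
R4 ← R4 + (1/4)·R2: [0, 0, 0, 0]
R5 ← R5 − R2: [0, 0, 0, 0]
2 nonzero rows, so rank(A) = 2.
A has 4 columns; by rank–nullity, nullity = 4 − 2 = 2.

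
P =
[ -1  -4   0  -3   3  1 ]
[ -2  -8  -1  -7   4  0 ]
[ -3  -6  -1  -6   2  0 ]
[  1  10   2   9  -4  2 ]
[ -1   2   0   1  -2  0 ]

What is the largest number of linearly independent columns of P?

Row reduce to echelon form.
R2 ← R2 − (2)·R1: [0, 0, -1, -1, -2, -2]
R3 ← R3 − (3)·R1: [0, 6, -1, 3, -7, -3]
R4 ← R4 + R1: [0, 6, 2, 6, -1, 3]
R5 ← R5 − R1: [0, 6, 0, 4, -5, -1]
Swap R2 ↔ R3
R4 ← R4 − R2: [0, 0, 3, 3, 6, 6]
R5 ← R5 − R2: [0, 0, 1, 1, 2, 2]
R4 ← R4 + (3)·R3: [0, 0, 0, 0, 0, 0]
R5 ← R5 + R3: [0, 0, 0, 0, 0, 0]
Echelon form has 3 nonzero rows, so rank(P) = 3.
The rank gives the maximum number of linearly independent columns: 3.

3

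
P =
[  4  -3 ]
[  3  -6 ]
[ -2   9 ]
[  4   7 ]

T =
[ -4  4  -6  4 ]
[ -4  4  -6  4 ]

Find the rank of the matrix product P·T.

First compute PT:
[[ -4,   4,  -6,   4],
 [ 12, -12,  18, -12],
 [-28,  28, -42,  28],
 [-44,  44, -66,  44]]
Now row reduce the product.
R2 ← R2 + (3)·R1: [0, 0, 0, 0]
R3 ← R3 − (7)·R1: [0, 0, 0, 0]
R4 ← R4 − (11)·R1: [0, 0, 0, 0]
1 nonzero row, so rank(PT) = 1.

1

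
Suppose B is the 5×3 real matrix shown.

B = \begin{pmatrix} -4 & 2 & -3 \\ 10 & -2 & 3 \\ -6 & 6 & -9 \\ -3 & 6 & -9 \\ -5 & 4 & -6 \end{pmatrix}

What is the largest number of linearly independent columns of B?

Row reduce to echelon form.
R2 ← R2 + (5/2)·R1: [0, 3, -9/2]
R3 ← R3 − (3/2)·R1: [0, 3, -9/2]
R4 ← R4 − (3/4)·R1: [0, 9/2, -27/4]
R5 ← R5 − (5/4)·R1: [0, 3/2, -9/4]
R3 ← R3 − R2: [0, 0, 0]
R4 ← R4 − (3/2)·R2: [0, 0, 0]
R5 ← R5 − (1/2)·R2: [0, 0, 0]
Echelon form has 2 nonzero rows, so rank(B) = 2.
The rank gives the maximum number of linearly independent columns: 2.

2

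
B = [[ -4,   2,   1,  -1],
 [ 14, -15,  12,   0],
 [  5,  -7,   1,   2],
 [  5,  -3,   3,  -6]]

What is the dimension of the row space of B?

4

Row reduce to echelon form.
R2 ← R2 + (7/2)·R1: [0, -8, 31/2, -7/2]
R3 ← R3 + (5/4)·R1: [0, -9/2, 9/4, 3/4]
R4 ← R4 + (5/4)·R1: [0, -1/2, 17/4, -29/4]
R3 ← R3 − (9/16)·R2: [0, 0, -207/32, 87/32]
R4 ← R4 − (1/16)·R2: [0, 0, 105/32, -225/32]
R4 ← R4 + (35/69)·R3: [0, 0, 0, -130/23]
Echelon form has 4 nonzero rows, so rank(B) = 4.
The row space has dimension equal to the rank: 4.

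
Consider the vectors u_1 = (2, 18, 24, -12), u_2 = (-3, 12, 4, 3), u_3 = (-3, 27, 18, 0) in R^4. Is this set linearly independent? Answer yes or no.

Form the matrix with these vectors as rows and row reduce.
R2 ← R2 + (3/2)·R1: [0, 39, 40, -15]
R3 ← R3 + (3/2)·R1: [0, 54, 54, -18]
R3 ← R3 − (18/13)·R2: [0, 0, -18/13, 36/13]
3 nonzero rows, so the 3 vectors span a space of dimension 3.
Since 3 = 3, the vectors are linearly independent.

yes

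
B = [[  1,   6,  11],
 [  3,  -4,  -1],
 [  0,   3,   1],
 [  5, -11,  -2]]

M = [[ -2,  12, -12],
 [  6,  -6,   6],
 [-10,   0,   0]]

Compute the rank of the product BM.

First compute BM:
[[-76, -24,  24],
 [-20,  60, -60],
 [  8, -18,  18],
 [-56, 126, -126]]
Now row reduce the product.
R2 ← R2 − (5/19)·R1: [0, 1260/19, -1260/19]
R3 ← R3 + (2/19)·R1: [0, -390/19, 390/19]
R4 ← R4 − (14/19)·R1: [0, 2730/19, -2730/19]
R3 ← R3 + (13/42)·R2: [0, 0, 0]
R4 ← R4 − (13/6)·R2: [0, 0, 0]
2 nonzero rows, so rank(BM) = 2.

2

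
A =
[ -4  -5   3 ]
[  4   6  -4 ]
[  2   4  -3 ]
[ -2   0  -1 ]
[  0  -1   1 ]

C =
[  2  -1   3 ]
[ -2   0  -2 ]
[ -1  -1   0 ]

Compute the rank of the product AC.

1

First compute AC:
[[ -1,   1,  -2],
 [  0,   0,   0],
 [ -1,   1,  -2],
 [ -3,   3,  -6],
 [  1,  -1,   2]]
Now row reduce the product.
R3 ← R3 − R1: [0, 0, 0]
R4 ← R4 − (3)·R1: [0, 0, 0]
R5 ← R5 + R1: [0, 0, 0]
1 nonzero row, so rank(AC) = 1.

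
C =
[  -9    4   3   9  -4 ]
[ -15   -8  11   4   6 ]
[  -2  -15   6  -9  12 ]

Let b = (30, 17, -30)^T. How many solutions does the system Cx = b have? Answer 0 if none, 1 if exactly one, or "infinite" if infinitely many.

Row reduce the augmented matrix [C | b].
R2 ← R2 − (5/3)·R1: [0, -44/3, 6, -11, 38/3, -33]
R3 ← R3 − (2/9)·R1: [0, -143/9, 16/3, -11, 116/9, -110/3]
R3 ← R3 − (13/12)·R2: [0, 0, -7/6, 11/12, -5/6, -11/12]
The echelon form has 3 nonzero rows, and every pivot lies in the first 5 columns, so rank(C) = rank([C|b]) = 3.
The system is consistent.
rank = 3 < 5 unknowns, so there are infinitely many solutions.

infinite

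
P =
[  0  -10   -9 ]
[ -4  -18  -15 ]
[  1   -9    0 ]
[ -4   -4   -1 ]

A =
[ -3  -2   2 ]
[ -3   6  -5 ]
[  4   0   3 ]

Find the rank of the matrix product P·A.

First compute PA:
[[ -6, -60,  23],
 [  6, -100,  37],
 [ 24, -56,  47],
 [ 20, -16,   9]]
Now row reduce the product.
R2 ← R2 + R1: [0, -160, 60]
R3 ← R3 + (4)·R1: [0, -296, 139]
R4 ← R4 + (10/3)·R1: [0, -216, 257/3]
R3 ← R3 − (37/20)·R2: [0, 0, 28]
R4 ← R4 − (27/20)·R2: [0, 0, 14/3]
R4 ← R4 − (1/6)·R3: [0, 0, 0]
3 nonzero rows, so rank(PA) = 3.

3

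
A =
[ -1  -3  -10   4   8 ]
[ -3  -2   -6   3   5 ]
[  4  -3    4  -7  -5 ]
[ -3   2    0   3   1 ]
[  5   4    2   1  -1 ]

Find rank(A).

Row reduce to echelon form.
R2 ← R2 − (3)·R1: [0, 7, 24, -9, -19]
R3 ← R3 + (4)·R1: [0, -15, -36, 9, 27]
R4 ← R4 − (3)·R1: [0, 11, 30, -9, -23]
R5 ← R5 + (5)·R1: [0, -11, -48, 21, 39]
R3 ← R3 + (15/7)·R2: [0, 0, 108/7, -72/7, -96/7]
R4 ← R4 − (11/7)·R2: [0, 0, -54/7, 36/7, 48/7]
R5 ← R5 + (11/7)·R2: [0, 0, -72/7, 48/7, 64/7]
R4 ← R4 + (1/2)·R3: [0, 0, 0, 0, 0]
R5 ← R5 + (2/3)·R3: [0, 0, 0, 0, 0]
Echelon form has 3 nonzero rows, so rank(A) = 3.

3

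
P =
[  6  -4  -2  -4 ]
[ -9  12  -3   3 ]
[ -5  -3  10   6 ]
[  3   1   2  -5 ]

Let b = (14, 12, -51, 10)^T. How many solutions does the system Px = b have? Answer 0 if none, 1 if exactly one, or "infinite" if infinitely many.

infinite

Row reduce the augmented matrix [P | b].
R2 ← R2 + (3/2)·R1: [0, 6, -6, -3, 33]
R3 ← R3 + (5/6)·R1: [0, -19/3, 25/3, 8/3, -118/3]
R4 ← R4 − (1/2)·R1: [0, 3, 3, -3, 3]
R3 ← R3 + (19/18)·R2: [0, 0, 2, -1/2, -9/2]
R4 ← R4 − (1/2)·R2: [0, 0, 6, -3/2, -27/2]
R4 ← R4 − (3)·R3: [0, 0, 0, 0, 0]
The echelon form has 3 nonzero rows, and every pivot lies in the first 4 columns, so rank(P) = rank([P|b]) = 3.
The system is consistent.
rank = 3 < 4 unknowns, so there are infinitely many solutions.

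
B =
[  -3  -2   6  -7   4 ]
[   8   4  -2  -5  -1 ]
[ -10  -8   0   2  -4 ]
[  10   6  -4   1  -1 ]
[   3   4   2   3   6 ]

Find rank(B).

5

Row reduce to echelon form.
R2 ← R2 + (8/3)·R1: [0, -4/3, 14, -71/3, 29/3]
R3 ← R3 − (10/3)·R1: [0, -4/3, -20, 76/3, -52/3]
R4 ← R4 + (10/3)·R1: [0, -2/3, 16, -67/3, 37/3]
R5 ← R5 + R1: [0, 2, 8, -4, 10]
R3 ← R3 − R2: [0, 0, -34, 49, -27]
R4 ← R4 − (1/2)·R2: [0, 0, 9, -21/2, 15/2]
R5 ← R5 + (3/2)·R2: [0, 0, 29, -79/2, 49/2]
R4 ← R4 + (9/34)·R3: [0, 0, 0, 42/17, 6/17]
R5 ← R5 + (29/34)·R3: [0, 0, 0, 39/17, 25/17]
R5 ← R5 − (13/14)·R4: [0, 0, 0, 0, 8/7]
Echelon form has 5 nonzero rows, so rank(B) = 5.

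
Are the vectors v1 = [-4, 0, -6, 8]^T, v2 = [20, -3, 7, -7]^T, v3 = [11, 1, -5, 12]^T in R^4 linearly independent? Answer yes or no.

Form the matrix with these vectors as rows and row reduce.
R2 ← R2 + (5)·R1: [0, -3, -23, 33]
R3 ← R3 + (11/4)·R1: [0, 1, -43/2, 34]
R3 ← R3 + (1/3)·R2: [0, 0, -175/6, 45]
3 nonzero rows, so the 3 vectors span a space of dimension 3.
Since 3 = 3, the vectors are linearly independent.

yes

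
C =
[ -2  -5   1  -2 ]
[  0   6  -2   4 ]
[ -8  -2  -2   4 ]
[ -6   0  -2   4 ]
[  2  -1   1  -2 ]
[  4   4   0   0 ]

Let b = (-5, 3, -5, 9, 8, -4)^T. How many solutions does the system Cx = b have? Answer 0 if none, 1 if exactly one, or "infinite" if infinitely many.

Row reduce the augmented matrix [C | b].
R3 ← R3 − (4)·R1: [0, 18, -6, 12, 15]
R4 ← R4 − (3)·R1: [0, 15, -5, 10, 24]
R5 ← R5 + R1: [0, -6, 2, -4, 3]
R6 ← R6 + (2)·R1: [0, -6, 2, -4, -14]
R3 ← R3 − (3)·R2: [0, 0, 0, 0, 6]
R4 ← R4 − (5/2)·R2: [0, 0, 0, 0, 33/2]
R5 ← R5 + R2: [0, 0, 0, 0, 6]
R6 ← R6 + R2: [0, 0, 0, 0, -11]
R4 ← R4 − (11/4)·R3: [0, 0, 0, 0, 0]
R5 ← R5 − R3: [0, 0, 0, 0, 0]
R6 ← R6 + (11/6)·R3: [0, 0, 0, 0, 0]
The echelon form has 3 nonzero rows; the last pivot sits in the augmented column, so rank(C) = 2 but rank([C|b]) = 3.
Since the ranks differ, the system is inconsistent.
It has no solutions.

0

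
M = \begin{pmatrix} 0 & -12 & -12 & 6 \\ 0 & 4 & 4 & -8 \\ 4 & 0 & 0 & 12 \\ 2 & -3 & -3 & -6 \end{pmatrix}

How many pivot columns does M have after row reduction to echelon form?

Row reduce to echelon form.
Swap R1 ↔ R3
R4 ← R4 − (1/2)·R1: [0, -3, -3, -12]
R3 ← R3 + (3)·R2: [0, 0, 0, -18]
R4 ← R4 + (3/4)·R2: [0, 0, 0, -18]
R4 ← R4 − R3: [0, 0, 0, 0]
Echelon form has 3 nonzero rows, so rank(M) = 3.
Each nonzero row contributes one pivot column: 3 pivot columns.

3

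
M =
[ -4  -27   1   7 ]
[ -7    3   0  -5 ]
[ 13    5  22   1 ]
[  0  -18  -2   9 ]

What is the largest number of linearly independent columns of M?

Row reduce to echelon form.
R2 ← R2 − (7/4)·R1: [0, 201/4, -7/4, -69/4]
R3 ← R3 + (13/4)·R1: [0, -331/4, 101/4, 95/4]
R3 ← R3 + (331/201)·R2: [0, 0, 4496/201, -312/67]
R4 ← R4 + (24/67)·R2: [0, 0, -176/67, 189/67]
R4 ← R4 + (33/281)·R3: [0, 0, 0, 639/281]
Echelon form has 4 nonzero rows, so rank(M) = 4.
The rank gives the maximum number of linearly independent columns: 4.

4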